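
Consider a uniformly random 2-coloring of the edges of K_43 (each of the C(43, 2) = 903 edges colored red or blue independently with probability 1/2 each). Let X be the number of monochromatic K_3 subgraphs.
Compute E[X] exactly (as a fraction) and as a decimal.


Let X = Σ_S X_S over the C(43, 3) = 12341 subsets S of size 3, where X_S = 1 if the K_3 on S is monochromatic.
For a fixed S, the K_3 on S has C(3, 2) = 3 edges. P[all 3 edges red] = (1/2)^3, and likewise for blue, so P[monochromatic] = 2·(1/2)^3 = 2^{1 − 3} = 1/4.
By linearity: E[X] = C(43, 3) · 2^{1 − 3} = 12341 · 1/4 = 12341/4.
Numerically: E[X] ≈ 3085.2500.

E[X] = C(43,3)·2^(1−C(3,2)) = 12341/4 ≈ 3085.2500.


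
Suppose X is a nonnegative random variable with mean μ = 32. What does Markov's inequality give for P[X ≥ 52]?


μ = E[X] = 32, a = 52.
Markov: P[X ≥ 52] ≤ μ/a = (32)/52 = 8/13.
Numerically: ≈ 0.6154.
(Since a = 52 > μ = 32.0000, the bound 8/13 is < 1 and informative.)

P[X ≥ 52] ≤ 8/13 ≈ 0.6154.


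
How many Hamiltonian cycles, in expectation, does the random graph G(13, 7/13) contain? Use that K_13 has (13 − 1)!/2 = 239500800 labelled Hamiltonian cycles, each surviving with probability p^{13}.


K_13 has (13 − 1)!/2 = 239500800 labelled Hamiltonian cycles.
For each such Hamiltonian cycle H, let X_H = 1 if all 13 edges of H are present in G. Then P[X_H = 1] = p^{13} = (7/13)^{13} = 96889010407/302875106592253.
By linearity of expectation: E[X] = Σ_H E[X_H] = 239500800 · p^{13} = 239500800 · 96889010407/302875106592253 = 23204995503684825600/302875106592253.
Numerically: E[X] ≈ 7.662e+04.

E[X] = 239500800 · (7/13)^{13} = 23204995503684825600/302875106592253 ≈ 7.662e+04.


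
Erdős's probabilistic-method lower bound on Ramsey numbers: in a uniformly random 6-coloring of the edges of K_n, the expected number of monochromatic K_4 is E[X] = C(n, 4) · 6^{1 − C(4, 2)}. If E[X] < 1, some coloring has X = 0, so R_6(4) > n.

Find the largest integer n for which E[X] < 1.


We need C(n, 4) · 6^{1 − 6} < 1, i.e. C(n, 4) < 6^{6 − 1} = 7776.
Check values of n near the boundary:
  n = 19: C(19, 4) = 3876; 3876 < 7776? YES
  n = 20: C(20, 4) = 4845; 4845 < 7776? YES
  n = 21: C(21, 4) = 5985; 5985 < 7776? YES
  n = 22: C(22, 4) = 7315; 7315 < 7776? YES
  n = 23: C(23, 4) = 8855; 8855 < 7776? NO
The largest n with C(n, 4) < 7776 is n = 22 (where E[X] = 7315/7776 ≈ 0.94072). Hence R_6(4) > 22, i.e. R_6(4) ≥ 23.

Largest n = 22; hence R_6(4) > 22.


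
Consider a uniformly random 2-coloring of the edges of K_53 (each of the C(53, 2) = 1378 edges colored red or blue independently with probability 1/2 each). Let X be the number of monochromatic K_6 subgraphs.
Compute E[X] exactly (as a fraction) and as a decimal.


Let X = Σ_S X_S over the C(53, 6) = 22957480 subsets S of size 6, where X_S = 1 if the K_6 on S is monochromatic.
For a fixed S, the K_6 on S has C(6, 2) = 15 edges. P[all 15 edges red] = (1/2)^15, and likewise for blue, so P[monochromatic] = 2·(1/2)^15 = 2^{1 − 15} = 1/16384.
Summing: E[X] = C(53, 6) · 2^{1 − 15} = 22957480 · 1/16384 = 2869685/2048.
Numerically: E[X] ≈ 1401.21338.

E[X] = C(53,6)·2^(1−C(6,2)) = 2869685/2048 ≈ 1401.21338.


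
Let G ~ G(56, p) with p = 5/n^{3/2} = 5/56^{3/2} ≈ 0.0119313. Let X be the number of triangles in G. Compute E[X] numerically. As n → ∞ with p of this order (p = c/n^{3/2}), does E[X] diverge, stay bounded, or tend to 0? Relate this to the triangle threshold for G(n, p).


Number of potential triangles: C(56, 3) = 27720.
Each occurs with probability p³ ≈ (0.0119313)³ ≈ 1.69849351e-06.
By linearity: E[X] = C(56, 3)·p³ ≈ 27720 · 1.69849351e-06 ≈ 0.047082.
Since α = 3/2 > 1, p = c/n^{3/2} = o(1/n) is below the triangle threshold p ~ 1/n. Asymptotically E[X] ~ (c³/6)·n^{3(1−α)} = (5³/6)·n^{-1.5} → 0, so by Markov's inequality G has no triangles w.h.p.

E[X] ≈ 0.047082; in regime p = Θ(1/n^{3/2}) E[X] tends to 0 (below the triangle threshold p ~ 1/n).


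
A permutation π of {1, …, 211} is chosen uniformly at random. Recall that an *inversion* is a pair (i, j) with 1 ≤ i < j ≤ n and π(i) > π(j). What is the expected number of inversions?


Write X = Σ X_I over the C(211, 2) = 22155 pairs i < j, with X_I the indicator of one inversion.
There are 22155 indicators.
For each fixed pair i < j, the values π(i) and π(j) are two distinct elements of {1, …, 211} in uniformly random order; by symmetry P[π(i) > π(j)] = 1/2.
By linearity: E[X] = 22155 · (1/2) = C(211, 2) · (1/2) = 22155/2 = 22155/2 ≈ 11077.50000.

E[X] = 22155/2 = 11077.50000.


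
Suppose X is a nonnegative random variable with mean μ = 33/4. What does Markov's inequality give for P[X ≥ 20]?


μ = E[X] = 33/4, a = 20.
Markov: P[X ≥ 20] ≤ μ/a = (33/4)/20 = 33/80.
Numerically: ≈ 0.412500.
(Since a = 20 > μ = 8.250000, the bound 33/80 is < 1 and informative.)

P[X ≥ 20] ≤ 33/80 ≈ 0.412500.


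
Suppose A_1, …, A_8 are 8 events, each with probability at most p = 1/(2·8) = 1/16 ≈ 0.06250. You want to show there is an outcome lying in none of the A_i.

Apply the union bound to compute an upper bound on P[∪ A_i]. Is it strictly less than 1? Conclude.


Union bound: P[∪_{i=1}^{8} A_i] ≤ Σ_i P[A_i] ≤ 8·p = 8·(1/16) = 1/2.
Numerically: 1/2 ≈ 0.50000.
Is 1/2 < 1? YES.
Since P[∪ A_i] ≤ 1/2 < 1, the complement has P[∩ A_i^c] ≥ 1 − 1/2 = 1/2 > 0, so some outcome avoids every A_i.

8·p = 1/2 ≈ 0.50000; existence CERTIFIED by the union bound.


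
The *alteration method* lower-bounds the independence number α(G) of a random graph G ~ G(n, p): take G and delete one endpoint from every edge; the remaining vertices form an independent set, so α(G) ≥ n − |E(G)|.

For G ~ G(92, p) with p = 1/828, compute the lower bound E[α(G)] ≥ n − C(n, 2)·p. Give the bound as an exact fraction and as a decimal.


E[|E(G)|] = C(92, 2)·p = 4186 · (1/828) = 91/18.
E[α(G)] ≥ n − E[|E(G)|] = 92 − 91/18 = 1565/18.
Numerically: ≈ 86.9444.
(This is only a lower bound; the true E[α(G)] may be larger.)

E[α(G)] ≥ 1565/18 ≈ 86.9444.


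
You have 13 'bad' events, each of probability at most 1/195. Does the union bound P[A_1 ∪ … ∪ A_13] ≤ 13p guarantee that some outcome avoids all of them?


Union bound: P[∪_{i=1}^{13} A_i] ≤ Σ_i P[A_i] ≤ 13·p = 13·(1/195) = 1/15.
Numerically: 1/15 ≈ 0.0666667.
Is 1/15 < 1? YES.
Since P[∪ A_i] ≤ 1/15 < 1, the complement has P[∩ A_i^c] ≥ 1 − 1/15 = 14/15 > 0, so some outcome avoids every A_i.

13·p = 1/15 ≈ 0.0666667; existence CERTIFIED by the union bound.


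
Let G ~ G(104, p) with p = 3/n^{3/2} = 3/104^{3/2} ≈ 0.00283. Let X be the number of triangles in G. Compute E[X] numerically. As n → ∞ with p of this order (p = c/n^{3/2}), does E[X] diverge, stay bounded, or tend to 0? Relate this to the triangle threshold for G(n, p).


Number of potential triangles: C(104, 3) = 182104.
Each occurs with probability p³ ≈ (0.00283)³ ≈ 2.26315e-08.
By linearity: E[X] = C(104, 3)·p³ ≈ 182104 · 2.26315e-08 ≈ 0.004.
Since α = 3/2 > 1, p = c/n^{3/2} = o(1/n) is below the triangle threshold p ~ 1/n. Asymptotically E[X] ~ (c³/6)·n^{3(1−α)} = (3³/6)·n^{-1.5} → 0, so by Markov's inequality G has no triangles w.h.p.

E[X] ≈ 0.004; in regime p = Θ(1/n^{3/2}) E[X] tends to 0 (below the triangle threshold p ~ 1/n).


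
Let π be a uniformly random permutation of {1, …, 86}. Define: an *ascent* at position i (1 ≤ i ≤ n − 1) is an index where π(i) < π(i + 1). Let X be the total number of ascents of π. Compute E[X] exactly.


Write X = Σ X_I over i = 1, …, 85, with X_I the indicator of one ascent.
There are 85 indicators.
For each fixed i, the pair (π(i), π(i+1)) is a uniformly random ordered pair of distinct values from {1, …, 86}; by symmetry P[π(i) < π(i+1)] = 1/2.
By linearity: E[X] = 85 · (1/2) = (86 − 1) · (1/2) = 85/2 ≈ 42.5000.

E[X] = 85/2 = 42.5000.


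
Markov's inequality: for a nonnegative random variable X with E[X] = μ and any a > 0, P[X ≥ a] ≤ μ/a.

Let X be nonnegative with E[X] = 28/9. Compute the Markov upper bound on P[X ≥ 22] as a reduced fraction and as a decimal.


μ = E[X] = 28/9, a = 22.
Markov: P[X ≥ 22] ≤ μ/a = (28/9)/22 = 14/99.
Numerically: ≈ 0.141414.
(Since a = 22 > μ = 3.111111, the bound 14/99 is < 1 and informative.)

P[X ≥ 22] ≤ 14/99 ≈ 0.141414.


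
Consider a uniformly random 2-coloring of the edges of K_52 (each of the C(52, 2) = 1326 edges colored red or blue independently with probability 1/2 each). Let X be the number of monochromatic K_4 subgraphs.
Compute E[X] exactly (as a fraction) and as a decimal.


Let X = Σ_S X_S over the C(52, 4) = 270725 subsets S of size 4, where X_S = 1 if the K_4 on S is monochromatic.
For a fixed S, the K_4 on S has C(4, 2) = 6 edges. P[all 6 edges red] = (1/2)^6, and likewise for blue, so P[monochromatic] = 2·(1/2)^6 = 2^{1 − 6} = 1/32.
By linearity: E[X] = C(52, 4) · 2^{1 − 6} = 270725 · 1/32 = 270725/32.
Numerically: E[X] ≈ 8460.156250.

E[X] = C(52,4)·2^(1−C(4,2)) = 270725/32 ≈ 8460.156250.


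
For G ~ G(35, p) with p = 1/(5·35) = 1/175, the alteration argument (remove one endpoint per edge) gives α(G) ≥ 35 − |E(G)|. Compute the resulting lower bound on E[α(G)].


E[|E(G)|] = C(35, 2)·p = 595 · (1/175) = 17/5.
E[α(G)] ≥ n − E[|E(G)|] = 35 − 17/5 = 158/5.
Numerically: ≈ 31.600000.
(This is only a lower bound; the true E[α(G)] may be larger.)

E[α(G)] ≥ 158/5 ≈ 31.600000.


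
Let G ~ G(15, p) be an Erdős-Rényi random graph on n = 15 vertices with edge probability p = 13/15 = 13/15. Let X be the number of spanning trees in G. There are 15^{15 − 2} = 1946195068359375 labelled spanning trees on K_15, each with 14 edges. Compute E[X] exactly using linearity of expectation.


K_15 has 15^{15 − 2} = 1946195068359375 labelled spanning trees.
For each such spanning tree H, let X_H = 1 if all 14 edges of H are present in G. Then P[X_H = 1] = p^{14} = (13/15)^{14} = 3937376385699289/29192926025390625.
By linearity: E[X] = Σ_H E[X_H] = 1946195068359375 · p^{14} = 1946195068359375 · 3937376385699289/29192926025390625 = 3937376385699289/15.
Numerically: E[X] ≈ 2.62492e+14.

E[X] = 1946195068359375 · (13/15)^{14} = 3937376385699289/15 ≈ 2.62492e+14.


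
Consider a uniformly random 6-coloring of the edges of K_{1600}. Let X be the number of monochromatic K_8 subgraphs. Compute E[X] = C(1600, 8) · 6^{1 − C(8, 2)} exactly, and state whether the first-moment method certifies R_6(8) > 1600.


E[X] = C(1600, 8) · 6^{1 − 28} = 1046712188466516943800 · 6^{−27} = 1046712188466516943800/1023490369077469249536.
As a reduced fraction: E[X] = 4845889761419059925/4738381338321616896 ≈ 1.022689.
Is E[X] < 1? NO.
Since E[X] ≥ 1, the first-moment bound is inconclusive at n = 1600; it does NOT by itself certify R_6(8) > 1600.

E[X] = 4845889761419059925/4738381338321616896 ≈ 1.022689; E[X] ≥ 1; first-moment method inconclusive here.


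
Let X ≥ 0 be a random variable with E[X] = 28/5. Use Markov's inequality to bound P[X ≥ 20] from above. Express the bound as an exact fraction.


μ = E[X] = 28/5, a = 20.
Markov: P[X ≥ 20] ≤ μ/a = (28/5)/20 = 7/25.
Numerically: ≈ 0.280000.
(Since a = 20 > μ = 5.600000, the bound 7/25 is < 1 and informative.)

P[X ≥ 20] ≤ 7/25 ≈ 0.280000.


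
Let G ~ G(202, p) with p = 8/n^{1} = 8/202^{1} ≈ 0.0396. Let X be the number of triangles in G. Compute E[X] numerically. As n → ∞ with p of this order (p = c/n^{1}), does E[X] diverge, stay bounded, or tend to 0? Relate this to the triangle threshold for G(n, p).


Number of potential triangles: C(202, 3) = 1353400.
Each occurs with probability p³ ≈ (0.0396)³ ≈ 6.211777e-05.
By linearity: E[X] = C(202, 3)·p³ ≈ 1353400 · 6.211777e-05 ≈ 84.0702.
Here α = 1, so p = 8/n is exactly at the triangle threshold p ~ 1/n. Asymptotically E[X] → c³/6 = 8³/6 = 256/3 ≈ 85.3333, a bounded constant. In this regime the triangle count is asymptotically Poisson(c³/6).

E[X] ≈ 84.0702; in regime p = Θ(1/n^{1}) E[X] stays bounded (at the triangle threshold p ~ 1/n).


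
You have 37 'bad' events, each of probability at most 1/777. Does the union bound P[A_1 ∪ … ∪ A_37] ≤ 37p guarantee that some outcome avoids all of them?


Union bound: P[∪_{i=1}^{37} A_i] ≤ Σ_i P[A_i] ≤ 37·p = 37·(1/777) = 1/21.
Numerically: 1/21 ≈ 0.0476.
Is 1/21 < 1? YES.
Since P[∪ A_i] ≤ 1/21 < 1, the complement has P[∩ A_i^c] ≥ 1 − 1/21 = 20/21 > 0, so some outcome avoids every A_i.

37·p = 1/21 ≈ 0.0476; existence CERTIFIED by the union bound.


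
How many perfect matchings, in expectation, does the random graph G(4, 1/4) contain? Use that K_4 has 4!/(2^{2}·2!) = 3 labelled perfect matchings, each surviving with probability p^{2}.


K_4 has 4!/(2^{2}·2!) = 3 labelled perfect matchings.
For each such perfect matching H, let X_H = 1 if all 2 edges of H are present in G. Then P[X_H = 1] = p^{2} = (1/4)^{2} = 1/16.
By linearity: E[X] = Σ_H E[X_H] = 3 · p^{2} = 3 · 1/16 = 3/16.
Numerically: E[X] ≈ 0.1875.

E[X] = 3 · (1/4)^{2} = 3/16 ≈ 0.1875.


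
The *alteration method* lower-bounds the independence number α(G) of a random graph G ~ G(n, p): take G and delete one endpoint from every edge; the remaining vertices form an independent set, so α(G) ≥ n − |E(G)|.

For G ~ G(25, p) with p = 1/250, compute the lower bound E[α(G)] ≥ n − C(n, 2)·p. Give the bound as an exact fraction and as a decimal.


E[|E(G)|] = C(25, 2)·p = 300 · (1/250) = 6/5.
E[α(G)] ≥ n − E[|E(G)|] = 25 − 6/5 = 119/5.
Numerically: ≈ 23.8000.
(This is only a lower bound; the true E[α(G)] may be larger.)

E[α(G)] ≥ 119/5 ≈ 23.8000.


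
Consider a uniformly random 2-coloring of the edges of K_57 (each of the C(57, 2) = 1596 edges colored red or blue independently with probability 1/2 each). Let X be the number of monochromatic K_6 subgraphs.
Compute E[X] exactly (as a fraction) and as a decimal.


Let X = Σ_S X_S over the C(57, 6) = 36288252 subsets S of size 6, where X_S = 1 if the K_6 on S is monochromatic.
For a fixed S, the K_6 on S has C(6, 2) = 15 edges. P[all 15 edges red] = (1/2)^15, and likewise for blue, so P[monochromatic] = 2·(1/2)^15 = 2^{1 − 15} = 1/16384.
By linearity: E[X] = C(57, 6) · 2^{1 − 15} = 36288252 · 1/16384 = 9072063/4096.
Numerically: E[X] ≈ 2214.859131.

E[X] = C(57,6)·2^(1−C(6,2)) = 9072063/4096 ≈ 2214.859131.


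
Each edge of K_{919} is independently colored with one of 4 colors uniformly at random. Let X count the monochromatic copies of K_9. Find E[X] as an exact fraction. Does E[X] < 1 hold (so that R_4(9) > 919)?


E[X] = C(919, 9) · 4^{1 − 36} = 1238828681639563077558 · 4^{−35} = 1238828681639563077558/1180591620717411303424.
As a reduced fraction: E[X] = 619414340819781538779/590295810358705651712 ≈ 1.04933.
Is E[X] < 1? NO.
Since E[X] ≥ 1, the first-moment bound is inconclusive at n = 919; it does NOT by itself certify R_4(9) > 919.

E[X] = 619414340819781538779/590295810358705651712 ≈ 1.04933; E[X] ≥ 1; first-moment method inconclusive here.


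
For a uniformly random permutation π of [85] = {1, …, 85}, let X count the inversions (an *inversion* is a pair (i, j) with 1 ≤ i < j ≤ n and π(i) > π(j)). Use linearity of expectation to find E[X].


Write X = Σ X_I over the C(85, 2) = 3570 pairs i < j, with X_I the indicator of one inversion.
There are 3570 indicators.
For each fixed pair i < j, the values π(i) and π(j) are two distinct elements of {1, …, 85} in uniformly random order; by symmetry P[π(i) > π(j)] = 1/2.
By linearity: E[X] = 3570 · (1/2) = C(85, 2) · (1/2) = 3570/2 = 1785 ≈ 1785.0000.

E[X] = 1785 = 1785.0000.


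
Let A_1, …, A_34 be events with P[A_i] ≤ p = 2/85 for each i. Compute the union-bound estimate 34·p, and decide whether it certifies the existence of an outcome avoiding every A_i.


Union bound: P[∪_{i=1}^{34} A_i] ≤ Σ_i P[A_i] ≤ 34·p = 34·(2/85) = 4/5.
Numerically: 4/5 ≈ 0.800.
Is 4/5 < 1? YES.
Since P[∪ A_i] ≤ 4/5 < 1, the complement has P[∩ A_i^c] ≥ 1 − 4/5 = 1/5 > 0, so some outcome avoids every A_i.

34·p = 4/5 ≈ 0.800; existence CERTIFIED by the union bound.


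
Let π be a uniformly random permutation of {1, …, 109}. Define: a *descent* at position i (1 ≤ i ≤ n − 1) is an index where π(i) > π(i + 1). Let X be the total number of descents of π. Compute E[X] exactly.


Write X = Σ X_I over i = 1, …, 108, with X_I the indicator of one descent.
There are 108 indicators.
For each fixed i, the pair (π(i), π(i+1)) is a uniformly random ordered pair of distinct values from {1, …, 109}; by symmetry P[π(i) > π(i+1)] = 1/2.
By linearity: E[X] = 108 · (1/2) = (109 − 1) · (1/2) = 54 ≈ 54.000000.

E[X] = 54 = 54.000000.


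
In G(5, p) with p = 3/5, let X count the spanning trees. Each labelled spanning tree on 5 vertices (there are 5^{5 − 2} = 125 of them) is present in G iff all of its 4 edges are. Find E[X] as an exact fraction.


K_5 has 5^{5 − 2} = 125 labelled spanning trees.
For each such spanning tree H, let X_H = 1 if all 4 edges of H are present in G. Then P[X_H = 1] = p^{4} = (3/5)^{4} = 81/625.
By linearity of expectation: E[X] = Σ_H E[X_H] = 125 · p^{4} = 125 · 81/625 = 81/5.
Numerically: E[X] ≈ 16.2.

E[X] = 125 · (3/5)^{4} = 81/5 ≈ 16.2.


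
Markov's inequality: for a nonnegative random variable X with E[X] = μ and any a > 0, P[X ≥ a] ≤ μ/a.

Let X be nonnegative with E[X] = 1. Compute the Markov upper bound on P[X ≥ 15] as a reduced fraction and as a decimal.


μ = E[X] = 1, a = 15.
Markov: P[X ≥ 15] ≤ μ/a = (1)/15 = 1/15.
Numerically: ≈ 0.066667.
(Since a = 15 > μ = 1.000000, the bound 1/15 is < 1 and informative.)

P[X ≥ 15] ≤ 1/15 ≈ 0.066667.


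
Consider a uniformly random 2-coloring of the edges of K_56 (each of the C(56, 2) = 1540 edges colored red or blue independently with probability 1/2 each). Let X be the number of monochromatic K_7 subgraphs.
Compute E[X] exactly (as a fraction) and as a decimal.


Let X = Σ_S X_S over the C(56, 7) = 231917400 subsets S of size 7, where X_S = 1 if the K_7 on S is monochromatic.
For a fixed S, the K_7 on S has C(7, 2) = 21 edges. P[all 21 edges red] = (1/2)^21, and likewise for blue, so P[monochromatic] = 2·(1/2)^21 = 2^{1 − 21} = 1/1048576.
Summing: E[X] = C(56, 7) · 2^{1 − 21} = 231917400 · 1/1048576 = 28989675/131072.
Numerically: E[X] ≈ 221.174.

E[X] = C(56,7)·2^(1−C(7,2)) = 28989675/131072 ≈ 221.174.


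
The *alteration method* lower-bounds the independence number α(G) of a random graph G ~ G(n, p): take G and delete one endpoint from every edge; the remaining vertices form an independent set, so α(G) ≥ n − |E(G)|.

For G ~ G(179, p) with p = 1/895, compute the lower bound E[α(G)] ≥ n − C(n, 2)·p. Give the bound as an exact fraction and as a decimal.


E[|E(G)|] = C(179, 2)·p = 15931 · (1/895) = 89/5.
E[α(G)] ≥ n − E[|E(G)|] = 179 − 89/5 = 806/5.
Numerically: ≈ 161.20000.
(This is only a lower bound; the true E[α(G)] may be larger.)

E[α(G)] ≥ 806/5 ≈ 161.20000.


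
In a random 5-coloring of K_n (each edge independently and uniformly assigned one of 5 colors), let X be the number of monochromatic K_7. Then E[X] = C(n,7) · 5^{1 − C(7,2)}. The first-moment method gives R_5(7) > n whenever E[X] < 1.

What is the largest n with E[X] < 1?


We need C(n, 7) · 5^{1 − 21} < 1, i.e. C(n, 7) < 5^{21 − 1} = 95367431640625.
Check values of n near the boundary:
  n = 333: C(333, 7) = 84549532139028; 84549532139028 < 95367431640625? YES
  n = 334: C(334, 7) = 86359460961576; 86359460961576 < 95367431640625? YES
  n = 335: C(335, 7) = 88202498238195; 88202498238195 < 95367431640625? YES
  n = 336: C(336, 7) = 90079147136880; 90079147136880 < 95367431640625? YES
  n = 337: C(337, 7) = 91989916924632; 91989916924632 < 95367431640625? YES
  n = 338: C(338, 7) = 93935323022736; 93935323022736 < 95367431640625? YES
  n = 339: C(339, 7) = 95915887062372; 95915887062372 < 95367431640625? NO
The largest n with C(n, 7) < 95367431640625 is n = 338 (where E[X] = 93935323022736/95367431640625 ≈ 0.984983). Hence R_5(7) > 338, i.e. R_5(7) ≥ 339.

Largest n = 338; hence R_5(7) > 338.


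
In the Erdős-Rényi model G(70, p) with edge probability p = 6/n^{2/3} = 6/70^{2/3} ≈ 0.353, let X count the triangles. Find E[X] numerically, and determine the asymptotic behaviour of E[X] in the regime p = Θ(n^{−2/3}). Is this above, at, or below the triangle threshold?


Number of potential triangles: C(70, 3) = 54740.
Each occurs with probability p³ ≈ (0.353)³ ≈ 4.40816e-02.
By linearity: E[X] = C(70, 3)·p³ ≈ 54740 · 4.40816e-02 ≈ 2413.029.
Since α = 2/3 < 1, p = c/n^{2/3} ≫ 1/n is above the triangle threshold p ~ 1/n. Asymptotically E[X] ~ (c³/6)·n^{3(1−α)} = (6³/6)·n^{1} → ∞; triangles are abundant w.h.p.

E[X] ≈ 2413.029; in regime p = Θ(1/n^{2/3}) E[X] diverges (above the triangle threshold p ~ 1/n).


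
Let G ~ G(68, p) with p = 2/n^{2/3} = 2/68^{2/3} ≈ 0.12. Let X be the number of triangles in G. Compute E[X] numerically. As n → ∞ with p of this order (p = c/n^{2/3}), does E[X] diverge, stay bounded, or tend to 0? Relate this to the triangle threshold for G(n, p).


Number of potential triangles: C(68, 3) = 50116.
Each occurs with probability p³ ≈ (0.12)³ ≈ 1.730104e-03.
By linearity: E[X] = C(68, 3)·p³ ≈ 50116 · 1.730104e-03 ≈ 86.7059.
Since α = 2/3 < 1, p = c/n^{2/3} ≫ 1/n is above the triangle threshold p ~ 1/n. Asymptotically E[X] ~ (c³/6)·n^{3(1−α)} = (2³/6)·n^{1} → ∞; triangles are abundant w.h.p.

E[X] ≈ 86.7059; in regime p = Θ(1/n^{2/3}) E[X] diverges (above the triangle threshold p ~ 1/n).


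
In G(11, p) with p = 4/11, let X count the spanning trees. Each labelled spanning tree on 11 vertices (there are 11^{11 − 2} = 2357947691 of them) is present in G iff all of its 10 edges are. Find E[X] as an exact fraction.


K_11 has 11^{11 − 2} = 2357947691 labelled spanning trees.
For each such spanning tree H, let X_H = 1 if all 10 edges of H are present in G. Then P[X_H = 1] = p^{10} = (4/11)^{10} = 1048576/25937424601.
By linearity: E[X] = Σ_H E[X_H] = 2357947691 · p^{10} = 2357947691 · 1048576/25937424601 = 1048576/11.
Numerically: E[X] ≈ 95325.

E[X] = 2357947691 · (4/11)^{10} = 1048576/11 ≈ 95325.


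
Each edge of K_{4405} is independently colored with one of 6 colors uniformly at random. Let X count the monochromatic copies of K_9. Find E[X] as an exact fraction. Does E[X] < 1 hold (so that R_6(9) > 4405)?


E[X] = C(4405, 9) · 6^{1 − 36} = 1706862792900636302463627150 · 6^{−35} = 1706862792900636302463627150/1719070799748422591028658176.
As a reduced fraction: E[X] = 284477132150106050410604525/286511799958070431838109696 ≈ 0.993.
Is E[X] < 1? YES.
Since E[X] < 1, there exists a 6-coloring of K_{4405} with no monochromatic K_9; hence R_6(9) > 4405.

E[X] = 284477132150106050410604525/286511799958070431838109696 ≈ 0.993; E[X] < 1, so R_6(9) > 4405.


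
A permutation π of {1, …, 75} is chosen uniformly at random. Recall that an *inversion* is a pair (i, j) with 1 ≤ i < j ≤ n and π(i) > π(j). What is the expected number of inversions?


Write X = Σ X_I over the C(75, 2) = 2775 pairs i < j, with X_I the indicator of one inversion.
There are 2775 indicators.
For each fixed pair i < j, the values π(i) and π(j) are two distinct elements of {1, …, 75} in uniformly random order; by symmetry P[π(i) > π(j)] = 1/2.
By linearity: E[X] = 2775 · (1/2) = C(75, 2) · (1/2) = 2775/2 = 2775/2 ≈ 1387.500000.

E[X] = 2775/2 = 1387.500000.


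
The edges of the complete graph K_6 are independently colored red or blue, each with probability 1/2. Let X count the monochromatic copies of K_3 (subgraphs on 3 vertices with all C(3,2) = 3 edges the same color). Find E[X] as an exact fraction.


Let X = Σ_S X_S over the C(6, 3) = 20 subsets S of size 3, where X_S = 1 if the K_3 on S is monochromatic.
For a fixed S, the K_3 on S has C(3, 2) = 3 edges. P[all 3 edges red] = (1/2)^3, and likewise for blue, so P[monochromatic] = 2·(1/2)^3 = 2^{1 − 3} = 1/4.
By linearity: E[X] = C(6, 3) · 2^{1 − 3} = 20 · 1/4 = 5.
Numerically: E[X] ≈ 5.00000.

E[X] = C(6,3)·2^(1−C(3,2)) = 5 ≈ 5.00000.


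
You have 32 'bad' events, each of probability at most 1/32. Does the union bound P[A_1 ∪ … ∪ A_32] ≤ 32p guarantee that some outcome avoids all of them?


Union bound: P[∪_{i=1}^{32} A_i] ≤ Σ_i P[A_i] ≤ 32·p = 32·(1/32) = 1.
Numerically: 1 ≈ 1.000000.
Is 1 < 1? NO.
Since the bound 1 is ≥ 1, the union bound is uninformative here; it does NOT by itself certify existence.

32·p = 1 ≈ 1.000000; existence NOT certified by the union bound.


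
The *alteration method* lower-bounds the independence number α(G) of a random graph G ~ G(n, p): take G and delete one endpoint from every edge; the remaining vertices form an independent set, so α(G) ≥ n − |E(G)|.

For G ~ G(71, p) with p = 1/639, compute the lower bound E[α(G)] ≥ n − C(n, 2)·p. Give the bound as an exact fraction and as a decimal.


E[|E(G)|] = C(71, 2)·p = 2485 · (1/639) = 35/9.
E[α(G)] ≥ n − E[|E(G)|] = 71 − 35/9 = 604/9.
Numerically: ≈ 67.1111.
(This is only a lower bound; the true E[α(G)] may be larger.)

E[α(G)] ≥ 604/9 ≈ 67.1111.


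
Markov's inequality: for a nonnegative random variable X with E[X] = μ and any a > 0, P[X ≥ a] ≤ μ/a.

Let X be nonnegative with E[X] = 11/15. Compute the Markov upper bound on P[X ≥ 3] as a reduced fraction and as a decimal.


μ = E[X] = 11/15, a = 3.
Markov: P[X ≥ 3] ≤ μ/a = (11/15)/3 = 11/45.
Numerically: ≈ 0.244444.
(Since a = 3 > μ = 0.733333, the bound 11/45 is < 1 and informative.)

P[X ≥ 3] ≤ 11/45 ≈ 0.244444.


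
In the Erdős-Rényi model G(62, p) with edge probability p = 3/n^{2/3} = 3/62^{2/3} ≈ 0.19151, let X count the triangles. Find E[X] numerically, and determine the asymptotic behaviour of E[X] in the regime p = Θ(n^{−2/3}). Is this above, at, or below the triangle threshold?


Number of potential triangles: C(62, 3) = 37820.
Each occurs with probability p³ ≈ (0.19151)³ ≈ 7.0239334e-03.
By linearity: E[X] = C(62, 3)·p³ ≈ 37820 · 7.0239334e-03 ≈ 265.64516.
Since α = 2/3 < 1, p = c/n^{2/3} ≫ 1/n is above the triangle threshold p ~ 1/n. Asymptotically E[X] ~ (c³/6)·n^{3(1−α)} = (3³/6)·n^{1} → ∞; triangles are abundant w.h.p.

E[X] ≈ 265.64516; in regime p = Θ(1/n^{2/3}) E[X] diverges (above the triangle threshold p ~ 1/n).


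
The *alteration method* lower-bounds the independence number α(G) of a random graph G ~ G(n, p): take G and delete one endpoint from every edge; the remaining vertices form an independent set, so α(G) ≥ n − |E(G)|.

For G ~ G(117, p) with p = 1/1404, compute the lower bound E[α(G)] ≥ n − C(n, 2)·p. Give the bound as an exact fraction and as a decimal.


E[|E(G)|] = C(117, 2)·p = 6786 · (1/1404) = 29/6.
E[α(G)] ≥ n − E[|E(G)|] = 117 − 29/6 = 673/6.
Numerically: ≈ 112.1667.
(This is only a lower bound; the true E[α(G)] may be larger.)

E[α(G)] ≥ 673/6 ≈ 112.1667.


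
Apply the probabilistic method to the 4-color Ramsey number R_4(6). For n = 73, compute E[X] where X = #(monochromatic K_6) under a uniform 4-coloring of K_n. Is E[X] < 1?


E[X] = C(73, 6) · 4^{1 − 15} = 170230452 · 4^{−14} = 170230452/268435456.
As a reduced fraction: E[X] = 42557613/67108864 ≈ 0.634158.
Is E[X] < 1? YES.
Since E[X] < 1, there exists a 4-coloring of K_{73} with no monochromatic K_6; hence R_4(6) > 73.

E[X] = 42557613/67108864 ≈ 0.634158; E[X] < 1, so R_4(6) > 73.


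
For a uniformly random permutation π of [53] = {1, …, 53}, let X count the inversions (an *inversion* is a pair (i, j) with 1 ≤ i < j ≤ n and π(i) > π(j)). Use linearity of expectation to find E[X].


Write X = Σ X_I over the C(53, 2) = 1378 pairs i < j, with X_I the indicator of one inversion.
There are 1378 indicators.
For each fixed pair i < j, the values π(i) and π(j) are two distinct elements of {1, …, 53} in uniformly random order; by symmetry P[π(i) > π(j)] = 1/2.
By linearity: E[X] = 1378 · (1/2) = C(53, 2) · (1/2) = 1378/2 = 689 ≈ 689.0000.

E[X] = 689 = 689.0000.


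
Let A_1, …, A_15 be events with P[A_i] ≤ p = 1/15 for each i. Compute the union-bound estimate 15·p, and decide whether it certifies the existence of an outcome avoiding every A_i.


Union bound: P[∪_{i=1}^{15} A_i] ≤ Σ_i P[A_i] ≤ 15·p = 15·(1/15) = 1.
Numerically: 1 ≈ 1.000000.
Is 1 < 1? NO.
Since the bound 1 is ≥ 1, the union bound is uninformative here; it does NOT by itself certify existence.

15·p = 1 ≈ 1.000000; existence NOT certified by the union bound.


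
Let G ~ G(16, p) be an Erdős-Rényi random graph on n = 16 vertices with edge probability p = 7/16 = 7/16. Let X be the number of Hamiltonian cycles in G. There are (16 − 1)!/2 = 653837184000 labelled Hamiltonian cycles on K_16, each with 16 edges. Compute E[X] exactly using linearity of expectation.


K_16 has (16 − 1)!/2 = 653837184000 labelled Hamiltonian cycles.
For each such Hamiltonian cycle H, let X_H = 1 if all 16 edges of H are present in G. Then P[X_H = 1] = p^{16} = (7/16)^{16} = 33232930569601/18446744073709551616.
By linearity of expectation: E[X] = Σ_H E[X_H] = 653837184000 · p^{16} = 653837184000 · 33232930569601/18446744073709551616 = 21219654042671322112875/18014398509481984.
Numerically: E[X] ≈ 1.178e+06.

E[X] = 653837184000 · (7/16)^{16} = 21219654042671322112875/18014398509481984 ≈ 1.178e+06.


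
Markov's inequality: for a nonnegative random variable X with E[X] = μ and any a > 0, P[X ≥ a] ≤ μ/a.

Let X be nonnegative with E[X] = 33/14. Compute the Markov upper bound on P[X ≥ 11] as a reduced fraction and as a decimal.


μ = E[X] = 33/14, a = 11.
Markov: P[X ≥ 11] ≤ μ/a = (33/14)/11 = 3/14.
Numerically: ≈ 0.2143.
(Since a = 11 > μ = 2.3571, the bound 3/14 is < 1 and informative.)

P[X ≥ 11] ≤ 3/14 ≈ 0.2143.


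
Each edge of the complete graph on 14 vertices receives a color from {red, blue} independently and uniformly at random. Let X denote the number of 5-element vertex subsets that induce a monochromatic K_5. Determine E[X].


Let X = Σ_S X_S over the C(14, 5) = 2002 subsets S of size 5, where X_S = 1 if the K_5 on S is monochromatic.
For a fixed S, the K_5 on S has C(5, 2) = 10 edges. P[all 10 edges red] = (1/2)^10, and likewise for blue, so P[monochromatic] = 2·(1/2)^10 = 2^{1 − 10} = 1/512.
By linearity: E[X] = C(14, 5) · 2^{1 − 10} = 2002 · 1/512 = 1001/256.
Numerically: E[X] ≈ 3.910.

E[X] = C(14,5)·2^(1−C(5,2)) = 1001/256 ≈ 3.910.


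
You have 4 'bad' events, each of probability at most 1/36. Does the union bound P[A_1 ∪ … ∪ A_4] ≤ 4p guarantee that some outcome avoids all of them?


Union bound: P[∪_{i=1}^{4} A_i] ≤ Σ_i P[A_i] ≤ 4·p = 4·(1/36) = 1/9.
Numerically: 1/9 ≈ 0.111.
Is 1/9 < 1? YES.
Since P[∪ A_i] ≤ 1/9 < 1, the complement has P[∩ A_i^c] ≥ 1 − 1/9 = 8/9 > 0, so some outcome avoids every A_i.

4·p = 1/9 ≈ 0.111; existence CERTIFIED by the union bound.


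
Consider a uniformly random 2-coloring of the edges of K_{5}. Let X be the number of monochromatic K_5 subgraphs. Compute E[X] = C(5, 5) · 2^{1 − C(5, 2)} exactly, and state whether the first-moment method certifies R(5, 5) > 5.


E[X] = C(5, 5) · 2^{1 − 10} = 1 · 2^{−9} = 1/512.
As a reduced fraction: E[X] = 1/512 ≈ 0.001953.
Is E[X] < 1? YES.
Since E[X] < 1, there exists a 2-coloring of K_{5} with no monochromatic K_5; hence R(5, 5) > 5.

E[X] = 1/512 ≈ 0.001953; E[X] < 1, so R(5, 5) > 5.


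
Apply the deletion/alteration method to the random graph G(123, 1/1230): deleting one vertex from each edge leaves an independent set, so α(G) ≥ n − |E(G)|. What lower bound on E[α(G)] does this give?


E[|E(G)|] = C(123, 2)·p = 7503 · (1/1230) = 61/10.
E[α(G)] ≥ n − E[|E(G)|] = 123 − 61/10 = 1169/10.
Numerically: ≈ 116.900000.
(This is only a lower bound; the true E[α(G)] may be larger.)

E[α(G)] ≥ 1169/10 ≈ 116.900000.


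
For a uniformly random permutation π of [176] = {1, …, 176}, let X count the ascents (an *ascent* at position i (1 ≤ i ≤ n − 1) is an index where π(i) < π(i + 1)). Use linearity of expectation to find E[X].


Write X = Σ X_I over i = 1, …, 175, with X_I the indicator of one ascent.
There are 175 indicators.
For each fixed i, the pair (π(i), π(i+1)) is a uniformly random ordered pair of distinct values from {1, …, 176}; by symmetry P[π(i) < π(i+1)] = 1/2.
By linearity: E[X] = 175 · (1/2) = (176 − 1) · (1/2) = 175/2 ≈ 87.500.

E[X] = 175/2 = 87.500.


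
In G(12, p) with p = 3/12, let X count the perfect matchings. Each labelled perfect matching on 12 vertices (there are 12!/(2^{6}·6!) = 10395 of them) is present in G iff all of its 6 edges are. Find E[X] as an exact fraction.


K_12 has 12!/(2^{6}·6!) = 10395 labelled perfect matchings.
For each such perfect matching H, let X_H = 1 if all 6 edges of H are present in G. Then P[X_H = 1] = p^{6} = (1/4)^{6} = 1/4096.
By linearity of expectation: E[X] = Σ_H E[X_H] = 10395 · p^{6} = 10395 · 1/4096 = 10395/4096.
Numerically: E[X] ≈ 2.538.

E[X] = 10395 · (1/4)^{6} = 10395/4096 ≈ 2.538.


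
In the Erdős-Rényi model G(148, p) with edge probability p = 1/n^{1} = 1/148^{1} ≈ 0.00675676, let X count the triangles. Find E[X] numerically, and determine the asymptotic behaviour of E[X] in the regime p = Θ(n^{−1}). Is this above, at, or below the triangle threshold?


Number of potential triangles: C(148, 3) = 529396.
Each occurs with probability p³ ≈ (0.00675676)³ ≈ 3.08471364e-07.
By linearity: E[X] = C(148, 3)·p³ ≈ 529396 · 3.08471364e-07 ≈ 0.163304.
Here α = 1, so p = 1/n is exactly at the triangle threshold p ~ 1/n. Asymptotically E[X] → c³/6 = 1³/6 = 1/6 ≈ 0.166667, a bounded constant. In this regime the triangle count is asymptotically Poisson(c³/6).

E[X] ≈ 0.163304; in regime p = Θ(1/n^{1}) E[X] stays bounded (at the triangle threshold p ~ 1/n).


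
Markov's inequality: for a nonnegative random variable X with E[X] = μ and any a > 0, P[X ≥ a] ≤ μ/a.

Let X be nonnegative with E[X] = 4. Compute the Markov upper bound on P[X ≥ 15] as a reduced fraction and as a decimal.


μ = E[X] = 4, a = 15.
Markov: P[X ≥ 15] ≤ μ/a = (4)/15 = 4/15.
Numerically: ≈ 0.2667.
(Since a = 15 > μ = 4.0000, the bound 4/15 is < 1 and informative.)

P[X ≥ 15] ≤ 4/15 ≈ 0.2667.


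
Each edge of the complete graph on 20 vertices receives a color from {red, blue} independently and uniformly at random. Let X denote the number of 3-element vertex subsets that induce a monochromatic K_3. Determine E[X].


Let X = Σ_S X_S over the C(20, 3) = 1140 subsets S of size 3, where X_S = 1 if the K_3 on S is monochromatic.
For a fixed S, the K_3 on S has C(3, 2) = 3 edges. P[all 3 edges red] = (1/2)^3, and likewise for blue, so P[monochromatic] = 2·(1/2)^3 = 2^{1 − 3} = 1/4.
By linearity: E[X] = C(20, 3) · 2^{1 − 3} = 1140 · 1/4 = 285.
Numerically: E[X] ≈ 285.000000.

E[X] = C(20,3)·2^(1−C(3,2)) = 285 ≈ 285.000000.


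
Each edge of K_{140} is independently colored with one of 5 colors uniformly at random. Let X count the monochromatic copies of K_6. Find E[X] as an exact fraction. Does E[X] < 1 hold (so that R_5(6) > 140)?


E[X] = C(140, 6) · 5^{1 − 15} = 9381724380 · 5^{−14} = 9381724380/6103515625.
As a reduced fraction: E[X] = 1876344876/1220703125 ≈ 1.537102.
Is E[X] < 1? NO.
Since E[X] ≥ 1, the first-moment bound is inconclusive at n = 140; it does NOT by itself certify R_5(6) > 140.

E[X] = 1876344876/1220703125 ≈ 1.537102; E[X] ≥ 1; first-moment method inconclusive here.


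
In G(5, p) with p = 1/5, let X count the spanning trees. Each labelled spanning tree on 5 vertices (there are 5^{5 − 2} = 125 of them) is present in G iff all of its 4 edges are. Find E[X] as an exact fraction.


K_5 has 5^{5 − 2} = 125 labelled spanning trees.
For each such spanning tree H, let X_H = 1 if all 4 edges of H are present in G. Then P[X_H = 1] = p^{4} = (1/5)^{4} = 1/625.
Summing the indicators: E[X] = Σ_H E[X_H] = 125 · p^{4} = 125 · 1/625 = 1/5.
Numerically: E[X] ≈ 0.2.

E[X] = 125 · (1/5)^{4} = 1/5 ≈ 0.2.


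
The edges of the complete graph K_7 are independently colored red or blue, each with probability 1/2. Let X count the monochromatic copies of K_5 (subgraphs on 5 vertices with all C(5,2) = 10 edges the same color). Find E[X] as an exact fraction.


Let X = Σ_S X_S over the C(7, 5) = 21 subsets S of size 5, where X_S = 1 if the K_5 on S is monochromatic.
For a fixed S, the K_5 on S has C(5, 2) = 10 edges. P[all 10 edges red] = (1/2)^10, and likewise for blue, so P[monochromatic] = 2·(1/2)^10 = 2^{1 − 10} = 1/512.
By linearity of expectation: E[X] = C(7, 5) · 2^{1 − 10} = 21 · 1/512 = 21/512.
Numerically: E[X] ≈ 0.041.

E[X] = C(7,5)·2^(1−C(5,2)) = 21/512 ≈ 0.041.


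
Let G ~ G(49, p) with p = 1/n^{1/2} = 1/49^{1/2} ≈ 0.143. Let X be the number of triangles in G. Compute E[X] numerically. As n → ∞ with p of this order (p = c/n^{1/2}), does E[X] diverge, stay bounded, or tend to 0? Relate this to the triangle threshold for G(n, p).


Number of potential triangles: C(49, 3) = 18424.
Each occurs with probability p³ ≈ (0.143)³ ≈ 2.91545e-03.
By linearity: E[X] = C(49, 3)·p³ ≈ 18424 · 2.91545e-03 ≈ 53.714.
Since α = 1/2 < 1, p = c/n^{1/2} ≫ 1/n is above the triangle threshold p ~ 1/n. Asymptotically E[X] ~ (c³/6)·n^{3(1−α)} = (1³/6)·n^{1.5} → ∞; triangles are abundant w.h.p.

E[X] ≈ 53.714; in regime p = Θ(1/n^{1/2}) E[X] diverges (above the triangle threshold p ~ 1/n).


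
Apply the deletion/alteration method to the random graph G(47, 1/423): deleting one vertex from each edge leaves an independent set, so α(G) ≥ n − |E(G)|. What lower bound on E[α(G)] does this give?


E[|E(G)|] = C(47, 2)·p = 1081 · (1/423) = 23/9.
E[α(G)] ≥ n − E[|E(G)|] = 47 − 23/9 = 400/9.
Numerically: ≈ 44.444.
(This is only a lower bound; the true E[α(G)] may be larger.)

E[α(G)] ≥ 400/9 ≈ 44.444.


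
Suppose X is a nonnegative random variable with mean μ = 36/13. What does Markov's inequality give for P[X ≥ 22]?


μ = E[X] = 36/13, a = 22.
Markov: P[X ≥ 22] ≤ μ/a = (36/13)/22 = 18/143.
Numerically: ≈ 0.126.
(Since a = 22 > μ = 2.769, the bound 18/143 is < 1 and informative.)

P[X ≥ 22] ≤ 18/143 ≈ 0.126.


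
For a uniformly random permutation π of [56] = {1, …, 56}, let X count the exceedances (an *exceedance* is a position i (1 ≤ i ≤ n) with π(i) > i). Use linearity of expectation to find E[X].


Write X = Σ_{i=1}^{56} X_i, where X_i = 1_{π(i) > i}.
For each fixed i, π(i) is uniform over {1, …, 56} (marginal of a uniform permutation), so P[π(i) > i] = (n − i)/n. Summing: Σ_{i=1}^{56} (n − i)/n = (0 + 1 + … + 55)/56 = 56(56 − 1)/(2·56) = (56 − 1)/2.
Hence E[X] = Σ_{i=1}^{56} (56 − i)/56 = 55/2 ≈ 27.500.

E[X] = 55/2 = 27.500.


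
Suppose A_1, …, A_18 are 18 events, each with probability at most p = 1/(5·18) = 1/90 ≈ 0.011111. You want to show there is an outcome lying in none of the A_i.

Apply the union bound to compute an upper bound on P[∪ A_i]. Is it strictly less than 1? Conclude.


Union bound: P[∪_{i=1}^{18} A_i] ≤ Σ_i P[A_i] ≤ 18·p = 18·(1/90) = 1/5.
Numerically: 1/5 ≈ 0.200000.
Is 1/5 < 1? YES.
Since P[∪ A_i] ≤ 1/5 < 1, the complement has P[∩ A_i^c] ≥ 1 − 1/5 = 4/5 > 0, so some outcome avoids every A_i.

18·p = 1/5 ≈ 0.200000; existence CERTIFIED by the union bound.


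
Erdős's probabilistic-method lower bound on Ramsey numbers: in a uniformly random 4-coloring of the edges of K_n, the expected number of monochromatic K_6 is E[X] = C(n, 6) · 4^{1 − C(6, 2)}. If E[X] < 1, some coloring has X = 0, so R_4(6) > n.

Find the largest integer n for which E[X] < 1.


We need C(n, 6) · 4^{1 − 15} < 1, i.e. C(n, 6) < 4^{15 − 1} = 268435456.
Check values of n near the boundary:
  n = 76: C(76, 6) = 218618940; 218618940 < 268435456? YES
  n = 77: C(77, 6) = 237093780; 237093780 < 268435456? YES
  n = 78: C(78, 6) = 256851595; 256851595 < 268435456? YES
  n = 79: C(79, 6) = 277962685; 277962685 < 268435456? NO
The largest n with C(n, 6) < 268435456 is n = 78 (where E[X] = 256851595/268435456 ≈ 0.95685). Hence R_4(6) > 78, i.e. R_4(6) ≥ 79.

Largest n = 78; hence R_4(6) > 78.
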